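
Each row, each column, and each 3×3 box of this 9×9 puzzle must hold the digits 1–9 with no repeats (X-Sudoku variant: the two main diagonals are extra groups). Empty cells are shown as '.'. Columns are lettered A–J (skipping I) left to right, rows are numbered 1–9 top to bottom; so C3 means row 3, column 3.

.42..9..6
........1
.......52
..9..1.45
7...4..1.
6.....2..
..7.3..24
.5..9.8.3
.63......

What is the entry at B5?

2

C6 = 4 (hidden single in row 6).
C8 = 1 (sole candidate).
B6 = 1 (hidden single in row 6).
A8 = 4 (hidden single in column 1).
G2 = 4 (hidden single in column 7).
H8 = 6 (hidden single in column 8).
C3 = 8 (sole candidate).
C5 = 5 (sole candidate).
C2 = 6 (sole candidate).
A9 = 2 (hidden single in box 7).
D4 = 2 (hidden single in main diagonal).
D8 = 7 (sole candidate).
F8 = 2 (sole candidate).
E2 = 2 (hidden single in row 2).
B5 = 2: in row 5, 2 can only go here (every other open cell in that row sees a 2).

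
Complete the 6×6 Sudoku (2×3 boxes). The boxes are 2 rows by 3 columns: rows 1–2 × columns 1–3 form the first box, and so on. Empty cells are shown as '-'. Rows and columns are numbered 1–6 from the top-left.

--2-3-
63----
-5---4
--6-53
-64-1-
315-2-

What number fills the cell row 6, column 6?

row 1, column 2 = 4 (sole candidate).
row 2, column 3 = 1 (sole candidate).
row 2, column 5 = 4 (sole candidate).
row 3, column 3 = 3 (sole candidate).
row 3, column 5 = 6 (sole candidate).
row 4, column 2 = 2 (sole candidate).
row 4, column 4 = 1 (sole candidate).
row 5, column 1 = 2 (sole candidate).
row 5, column 6 = 5 (sole candidate).
row 6, column 6 = 6: row 6 has {1,2,3,5}; col 6 has {3,4,5}; box has {1,2,5} → only 6 remains.

6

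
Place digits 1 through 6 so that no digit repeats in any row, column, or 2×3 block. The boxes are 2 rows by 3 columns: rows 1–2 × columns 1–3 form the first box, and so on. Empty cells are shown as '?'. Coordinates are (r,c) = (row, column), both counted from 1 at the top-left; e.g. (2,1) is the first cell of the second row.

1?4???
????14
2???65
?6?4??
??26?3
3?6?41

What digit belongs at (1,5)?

2

(4,1) = 5: row 4 has {4,6}; col 1 has {1,2,3}; box has {2,6} → only 5 remains.
(4,6) = 2: row 4 has {4,5,6}; col 6 has {1,3,4,5}; box has {4,5,6} → only 2 remains.
(5,1) = 4: row 5 has {2,3,6}; col 1 has {1,2,3,5}; box has {2,3,6} → only 4 remains.
(5,5) = 5: row 5 has {2,3,4,6}; col 5 has {1,4,6}; box has {1,3,4,6} → only 5 remains.
(6,2) = 5: row 6 has {1,3,4,6}; col 2 has {6}; box has {2,3,4,6} → only 5 remains.
(6,4) = 2: row 6 has {1,3,4,5,6}; col 4 has {4,6}; box has {1,3,4,5,6} → only 2 remains.
(1,6) = 6: row 1 has {1,4}; col 6 has {1,2,3,4,5}; box has {1,4} → only 6 remains.
(2,1) = 6: row 2 has {1,4}; col 1 has {1,2,3,4,5}; box has {1,4} → only 6 remains.
(4,5) = 3: row 4 has {2,4,5,6}; col 5 has {1,4,5,6}; box has {2,4,5,6} → only 3 remains.
(5,2) = 1: row 5 has {2,3,4,5,6}; col 2 has {5,6}; box has {2,3,4,5,6} → only 1 remains.
(1,5) = 2: row 1 has {1,4,6}; col 5 has {1,3,4,5,6}; box has {1,4,6} → only 2 remains.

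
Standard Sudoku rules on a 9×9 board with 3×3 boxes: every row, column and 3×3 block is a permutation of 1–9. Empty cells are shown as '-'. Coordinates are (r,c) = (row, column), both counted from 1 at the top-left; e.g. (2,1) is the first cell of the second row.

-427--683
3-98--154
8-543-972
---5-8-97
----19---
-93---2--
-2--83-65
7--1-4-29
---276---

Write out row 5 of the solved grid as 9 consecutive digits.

287319546

(1,1) = 1: row 1 has {2,3,4,6,7,8}; col 1 has {3,7,8}; box has {2,3,4,5,8,9} → only 1 remains.
(1,6) = 5: row 1 has {1,2,3,4,6,7,8}; col 6 has {3,4,6,8,9}; box has {3,4,7,8} → only 5 remains.
(2,6) = 2: row 2 has {1,3,4,5,8,9}; col 6 has {3,4,5,6,8,9}; box has {3,4,5,7,8} → only 2 remains.
(3,2) = 6: row 3 has {2,3,4,5,7,8,9}; col 2 has {2,4,9}; box has {1,2,3,4,5,8,9} → only 6 remains.
(3,6) = 1: row 3 has {2,3,4,5,6,7,8,9}; col 6 has {2,3,4,5,6,8,9}; box has {2,3,4,5,7,8} → only 1 remains.
(4,2) = 1: row 4 has {5,7,8,9}; col 2 has {2,4,6,9}; box has {3,9} → only 1 remains.
(6,4) = 6: row 6 has {2,3,9}; col 4 has {1,2,4,5,7,8}; box has {1,5,8,9} → only 6 remains.
(6,5) = 4: row 6 has {2,3,6,9}; col 5 has {1,3,7,8}; box has {1,5,6,8,9} → only 4 remains.
(6,6) = 7: row 6 has {2,3,4,6,9}; col 6 has {1,2,3,4,5,6,8,9}; box has {1,4,5,6,8,9} → only 7 remains.
(6,8) = 1: row 6 has {2,3,4,6,7,9}; col 8 has {2,5,6,7,8,9}; box has {2,7,9} → only 1 remains.
(6,9) = 8: row 6 has {1,2,3,4,6,7,9}; col 9 has {2,3,4,5,7,9}; box has {1,2,7,9} → only 8 remains.
(7,4) = 9: row 7 has {2,3,5,6,8}; col 4 has {1,2,4,5,6,7,8}; box has {1,2,3,4,6,7,8} → only 9 remains.
(8,5) = 5: row 8 has {1,2,4,7,9}; col 5 has {1,3,4,7,8}; box has {1,2,3,4,6,7,8,9} → only 5 remains.
(9,9) = 1: row 9 has {2,6,7}; col 9 has {2,3,4,5,7,8,9}; box has {2,5,6,9} → only 1 remains.
(1,5) = 9: row 1 has {1,2,3,4,5,6,7,8}; col 5 has {1,3,4,5,7,8}; box has {1,2,3,4,5,7,8} → only 9 remains.
(2,2) = 7: row 2 has {1,2,3,4,5,8,9}; col 2 has {1,2,4,6,9}; box has {1,2,3,4,5,6,8,9} → only 7 remains.
(2,5) = 6: row 2 has {1,2,3,4,5,7,8,9}; col 5 has {1,3,4,5,7,8,9}; box has {1,2,3,4,5,7,8,9} → only 6 remains.
(4,5) = 2: row 4 has {1,5,7,8,9}; col 5 has {1,3,4,5,6,7,8,9}; box has {1,4,5,6,7,8,9} → only 2 remains.
(5,4) = 3: row 5 has {1,9}; col 4 has {1,2,4,5,6,7,8,9}; box has {1,2,4,5,6,7,8,9} → only 3 remains.
(5,8) = 4: row 5 has {1,3,9}; col 8 has {1,2,5,6,7,8,9}; box has {1,2,7,8,9} → only 4 remains.
(5,9) = 6: row 5 has {1,3,4,9}; col 9 has {1,2,3,4,5,7,8,9}; box has {1,2,4,7,8,9} → only 6 remains.
(6,1) = 5: row 6 has {1,2,3,4,6,7,8,9}; col 1 has {1,3,7,8}; box has {1,3,9} → only 5 remains.
(7,1) = 4: row 7 has {2,3,5,6,8,9}; col 1 has {1,3,5,7,8}; box has {2,7} → only 4 remains.
(7,3) = 1: row 7 has {2,3,4,5,6,8,9}; col 3 has {2,3,5,9}; box has {2,4,7} → only 1 remains.
(7,7) = 7: row 7 has {1,2,3,4,5,6,8,9}; col 7 has {1,2,6,9}; box has {1,2,5,6,9} → only 7 remains.
(9,1) = 9: row 9 has {1,2,6,7}; col 1 has {1,3,4,5,7,8}; box has {1,2,4,7} → only 9 remains.
(9,3) = 8: row 9 has {1,2,6,7,9}; col 3 has {1,2,3,5,9}; box has {1,2,4,7,9} → only 8 remains.
(9,8) = 3: row 9 has {1,2,6,7,8,9}; col 8 has {1,2,4,5,6,7,8,9}; box has {1,2,5,6,7,9} → only 3 remains.
(4,1) = 6: row 4 has {1,2,5,7,8,9}; col 1 has {1,3,4,5,7,8,9}; box has {1,3,5,9} → only 6 remains.
(4,3) = 4: row 4 has {1,2,5,6,7,8,9}; col 3 has {1,2,3,5,8,9}; box has {1,3,5,6,9} → only 4 remains.
(4,7) = 3: row 4 has {1,2,4,5,6,7,8,9}; col 7 has {1,2,6,7,9}; box has {1,2,4,6,7,8,9} → only 3 remains.
(5,1) = 2: row 5 has {1,3,4,6,9}; col 1 has {1,3,4,5,6,7,8,9}; box has {1,3,4,5,6,9} → only 2 remains.
(5,2) = 8: row 5 has {1,2,3,4,6,9}; col 2 has {1,2,4,6,7,9}; box has {1,2,3,4,5,6,9} → only 8 remains.
(5,3) = 7: row 5 has {1,2,3,4,6,8,9}; col 3 has {1,2,3,4,5,8,9}; box has {1,2,3,4,5,6,8,9} → only 7 remains.
(5,7) = 5: row 5 has {1,2,3,4,6,7,8,9}; col 7 has {1,2,3,6,7,9}; box has {1,2,3,4,6,7,8,9} → only 5 remains.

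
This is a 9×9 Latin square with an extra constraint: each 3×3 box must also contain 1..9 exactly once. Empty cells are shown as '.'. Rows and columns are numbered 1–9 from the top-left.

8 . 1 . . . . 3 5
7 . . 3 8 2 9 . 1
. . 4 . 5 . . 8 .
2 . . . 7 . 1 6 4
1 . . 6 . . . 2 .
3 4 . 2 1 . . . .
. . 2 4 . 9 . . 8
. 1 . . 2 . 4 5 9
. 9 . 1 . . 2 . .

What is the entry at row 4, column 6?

row 2, column 8 = 4: row 2 has {1,2,3,7,8,9}; col 8 has {2,3,5,6,8}; box has {1,3,5,8,9} → only 4 remains.
row 6, column 9 = 7: row 6 has {1,2,3,4}; col 9 has {1,4,5,8,9}; box has {1,2,4,6} → only 7 remains.
row 8, column 1 = 6: row 8 has {1,2,4,5,9}; col 1 has {1,2,3,7,8}; box has {1,2,9} → only 6 remains.
row 9, column 8 = 7: row 9 has {1,2,9}; col 8 has {2,3,4,5,6,8}; box has {2,4,5,8,9} → only 7 remains.
row 3, column 1 = 9: row 3 has {4,5,8}; col 1 has {1,2,3,6,7,8}; box has {1,4,7,8} → only 9 remains.
row 3, column 4 = 7: row 3 has {4,5,8,9}; col 4 has {1,2,3,4,6}; box has {2,3,5,8} → only 7 remains.
row 3, column 7 = 6: row 3 has {4,5,7,8,9}; col 7 has {1,2,4,9}; box has {1,3,4,5,8,9} → only 6 remains.
row 3, column 9 = 2: row 3 has {4,5,6,7,8,9}; col 9 has {1,4,5,7,8,9}; box has {1,3,4,5,6,8,9} → only 2 remains.
row 5, column 9 = 3: row 5 has {1,2,6}; col 9 has {1,2,4,5,7,8,9}; box has {1,2,4,6,7} → only 3 remains.
row 6, column 8 = 9: row 6 has {1,2,3,4,7}; col 8 has {2,3,4,5,6,7,8}; box has {1,2,3,4,6,7} → only 9 remains.
row 7, column 1 = 5: row 7 has {2,4,8,9}; col 1 has {1,2,3,6,7,8,9}; box has {1,2,6,9} → only 5 remains.
row 7, column 7 = 3: row 7 has {2,4,5,8,9}; col 7 has {1,2,4,6,9}; box has {2,4,5,7,8,9} → only 3 remains.
row 7, column 8 = 1: row 7 has {2,3,4,5,8,9}; col 8 has {2,3,4,5,6,7,8,9}; box has {2,3,4,5,7,8,9} → only 1 remains.
row 8, column 4 = 8: row 8 has {1,2,4,5,6,9}; col 4 has {1,2,3,4,6,7}; box has {1,2,4,9} → only 8 remains.
row 9, column 1 = 4: row 9 has {1,2,7,9}; col 1 has {1,2,3,5,6,7,8,9}; box has {1,2,5,6,9} → only 4 remains.
row 9, column 9 = 6: row 9 has {1,2,4,7,9}; col 9 has {1,2,3,4,5,7,8,9}; box has {1,2,3,4,5,7,8,9} → only 6 remains.
row 1, column 4 = 9: row 1 has {1,3,5,8}; col 4 has {1,2,3,4,6,7,8}; box has {2,3,5,7,8} → only 9 remains.
row 1, column 7 = 7: row 1 has {1,3,5,8,9}; col 7 has {1,2,3,4,6,9}; box has {1,2,3,4,5,6,8,9} → only 7 remains.
row 3, column 2 = 3: row 3 has {2,4,5,6,7,8,9}; col 2 has {1,4,9}; box has {1,4,7,8,9} → only 3 remains.
row 3, column 6 = 1: row 3 has {2,3,4,5,6,7,8,9}; col 6 has {2,9}; box has {2,3,5,7,8,9} → only 1 remains.
row 4, column 4 = 5: row 4 has {1,2,4,6,7}; col 4 has {1,2,3,4,6,7,8,9}; box has {1,2,6,7} → only 5 remains.
row 6, column 6 = 8: row 6 has {1,2,3,4,7,9}; col 6 has {1,2,9}; box has {1,2,5,6,7} → only 8 remains.
row 6, column 7 = 5: row 6 has {1,2,3,4,7,8,9}; col 7 has {1,2,3,4,6,7,9}; box has {1,2,3,4,6,7,9} → only 5 remains.
row 7, column 2 = 7: row 7 has {1,2,3,4,5,8,9}; col 2 has {1,3,4,9}; box has {1,2,4,5,6,9} → only 7 remains.
row 7, column 5 = 6: row 7 has {1,2,3,4,5,7,8,9}; col 5 has {1,2,5,7,8}; box has {1,2,4,8,9} → only 6 remains.
row 8, column 3 = 3: row 8 has {1,2,4,5,6,8,9}; col 3 has {1,2,4}; box has {1,2,4,5,6,7,9} → only 3 remains.
row 8, column 6 = 7: row 8 has {1,2,3,4,5,6,8,9}; col 6 has {1,2,8,9}; box has {1,2,4,6,8,9} → only 7 remains.
row 9, column 3 = 8: row 9 has {1,2,4,6,7,9}; col 3 has {1,2,3,4}; box has {1,2,3,4,5,6,7,9} → only 8 remains.
row 9, column 5 = 3: row 9 has {1,2,4,6,7,8,9}; col 5 has {1,2,5,6,7,8}; box has {1,2,4,6,7,8,9} → only 3 remains.
row 9, column 6 = 5: row 9 has {1,2,3,4,6,7,8,9}; col 6 has {1,2,7,8,9}; box has {1,2,3,4,6,7,8,9} → only 5 remains.
row 1, column 5 = 4: row 1 has {1,3,5,7,8,9}; col 5 has {1,2,3,5,6,7,8}; box has {1,2,3,5,7,8,9} → only 4 remains.
row 1, column 6 = 6: row 1 has {1,3,4,5,7,8,9}; col 6 has {1,2,5,7,8,9}; box has {1,2,3,4,5,7,8,9} → only 6 remains.
row 4, column 2 = 8: row 4 has {1,2,4,5,6,7}; col 2 has {1,3,4,7,9}; box has {1,2,3,4} → only 8 remains.
row 4, column 3 = 9: row 4 has {1,2,4,5,6,7,8}; col 3 has {1,2,3,4,8}; box has {1,2,3,4,8} → only 9 remains.
row 4, column 6 = 3: row 4 has {1,2,4,5,6,7,8,9}; col 6 has {1,2,5,6,7,8,9}; box has {1,2,5,6,7,8} → only 3 remains.

3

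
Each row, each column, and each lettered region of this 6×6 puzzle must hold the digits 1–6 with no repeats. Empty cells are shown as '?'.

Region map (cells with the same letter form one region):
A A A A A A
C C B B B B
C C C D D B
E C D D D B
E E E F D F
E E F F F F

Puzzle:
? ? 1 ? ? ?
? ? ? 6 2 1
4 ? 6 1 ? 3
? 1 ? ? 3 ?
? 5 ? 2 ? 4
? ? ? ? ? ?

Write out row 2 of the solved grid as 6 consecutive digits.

R2C2 = 3: row 2 has {1,2,6}; col 2 has {1,5}; region has {1,4,6} → only 3 remains.
R3C2 = 2: row 3 has {1,3,4,6}; col 2 has {1,3,5}; region has {1,3,4,6} → only 2 remains.
R3C5 = 5: row 3 has {1,2,3,4,6}; col 5 has {2,3}; region has {1,3} → only 5 remains.
R4C4 = 4: row 4 has {1,3}; col 4 has {1,2,6}; region has {1,3,5} → only 4 remains.
R4C6 = 5: row 4 has {1,3,4}; col 6 has {1,3,4}; region has {1,2,3,6} → only 5 remains.
R5C3 = 3: row 5 has {2,4,5}; col 3 has {1,6}; region has {5} → only 3 remains.
R5C5 = 6: row 5 has {2,3,4,5}; col 5 has {2,3,5}; region has {1,3,4,5} → only 6 remains.
R6C3 = 5: row 6 has {}; col 3 has {1,3,6}; region has {2,4} → only 5 remains.
R6C4 = 3: row 6 has {5}; col 4 has {1,2,4,6}; region has {2,4,5} → only 3 remains.
R6C5 = 1: row 6 has {3,5}; col 5 has {2,3,5,6}; region has {2,3,4,5} → only 1 remains.
R6C6 = 6: row 6 has {1,3,5}; col 6 has {1,3,4,5}; region has {1,2,3,4,5} → only 6 remains.
R1C4 = 5: row 1 has {1}; col 4 has {1,2,3,4,6}; region has {1} → only 5 remains.
R1C5 = 4: row 1 has {1,5}; col 5 has {1,2,3,5,6}; region has {1,5} → only 4 remains.
R1C6 = 2: row 1 has {1,4,5}; col 6 has {1,3,4,5,6}; region has {1,4,5} → only 2 remains.
R2C1 = 5: row 2 has {1,2,3,6}; col 1 has {4}; region has {1,2,3,4,6} → only 5 remains.
R2C3 = 4: row 2 has {1,2,3,5,6}; col 3 has {1,3,5,6}; region has {1,2,3,5,6} → only 4 remains.

534621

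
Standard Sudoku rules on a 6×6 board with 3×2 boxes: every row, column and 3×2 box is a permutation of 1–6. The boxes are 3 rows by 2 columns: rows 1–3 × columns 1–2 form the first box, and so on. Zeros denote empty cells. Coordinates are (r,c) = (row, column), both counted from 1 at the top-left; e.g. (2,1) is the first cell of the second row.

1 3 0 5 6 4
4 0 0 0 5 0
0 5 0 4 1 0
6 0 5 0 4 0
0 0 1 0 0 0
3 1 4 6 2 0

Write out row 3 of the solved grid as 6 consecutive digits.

256413

(1,3) = 2: row 1 has {1,3,4,5,6}; col 3 has {1,4,5}; box has {4,5} → only 2 remains.
(3,1) = 2: row 3 has {1,4,5}; col 1 has {1,3,4,6}; box has {1,3,4,5} → only 2 remains.
(3,6) = 3: row 3 has {1,2,4,5}; col 6 has {4}; box has {1,4,5,6} → only 3 remains.
(4,2) = 2: row 4 has {4,5,6}; col 2 has {1,3,5}; box has {1,3,6} → only 2 remains.
(4,4) = 3: row 4 has {2,4,5,6}; col 4 has {4,5,6}; box has {1,4,5,6} → only 3 remains.
(4,6) = 1: row 4 has {2,3,4,5,6}; col 6 has {3,4}; box has {2,4} → only 1 remains.
(5,1) = 5: row 5 has {1}; col 1 has {1,2,3,4,6}; box has {1,2,3,6} → only 5 remains.
(5,2) = 4: row 5 has {1,5}; col 2 has {1,2,3,5}; box has {1,2,3,5,6} → only 4 remains.
(5,4) = 2: row 5 has {1,4,5}; col 4 has {3,4,5,6}; box has {1,3,4,5,6} → only 2 remains.
(5,5) = 3: row 5 has {1,2,4,5}; col 5 has {1,2,4,5,6}; box has {1,2,4} → only 3 remains.
(5,6) = 6: row 5 has {1,2,3,4,5}; col 6 has {1,3,4}; box has {1,2,3,4} → only 6 remains.
(6,6) = 5: row 6 has {1,2,3,4,6}; col 6 has {1,3,4,6}; box has {1,2,3,4,6} → only 5 remains.
(2,2) = 6: row 2 has {4,5}; col 2 has {1,2,3,4,5}; box has {1,2,3,4,5} → only 6 remains.
(2,3) = 3: row 2 has {4,5,6}; col 3 has {1,2,4,5}; box has {2,4,5} → only 3 remains.
(2,4) = 1: row 2 has {3,4,5,6}; col 4 has {2,3,4,5,6}; box has {2,3,4,5} → only 1 remains.
(2,6) = 2: row 2 has {1,3,4,5,6}; col 6 has {1,3,4,5,6}; box has {1,3,4,5,6} → only 2 remains.
(3,3) = 6: row 3 has {1,2,3,4,5}; col 3 has {1,2,3,4,5}; box has {1,2,3,4,5} → only 6 remains.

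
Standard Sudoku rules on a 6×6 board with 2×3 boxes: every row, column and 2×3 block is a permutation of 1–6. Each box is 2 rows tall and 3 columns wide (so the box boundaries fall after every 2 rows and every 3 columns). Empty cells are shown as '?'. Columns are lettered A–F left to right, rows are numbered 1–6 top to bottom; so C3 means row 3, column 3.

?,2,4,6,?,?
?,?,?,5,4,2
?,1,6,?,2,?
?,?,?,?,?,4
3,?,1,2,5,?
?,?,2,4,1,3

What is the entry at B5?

4

E1 = 3 (sole candidate).
F1 = 1 (sole candidate).
C2 = 3 (sole candidate).
D3 = 3 (sole candidate).
F3 = 5 (sole candidate).
C4 = 5 (sole candidate).
D4 = 1 (sole candidate).
E4 = 6 (sole candidate).
F5 = 6 (sole candidate).
A1 = 5 (sole candidate).
B2 = 6 (sole candidate).
A3 = 4 (sole candidate).
A4 = 2 (sole candidate).
B4 = 3 (sole candidate).
B5 = 4: row 5 has {1,2,3,5,6}; col 2 has {1,2,3,6}; box has {1,2,3} → only 4 remains.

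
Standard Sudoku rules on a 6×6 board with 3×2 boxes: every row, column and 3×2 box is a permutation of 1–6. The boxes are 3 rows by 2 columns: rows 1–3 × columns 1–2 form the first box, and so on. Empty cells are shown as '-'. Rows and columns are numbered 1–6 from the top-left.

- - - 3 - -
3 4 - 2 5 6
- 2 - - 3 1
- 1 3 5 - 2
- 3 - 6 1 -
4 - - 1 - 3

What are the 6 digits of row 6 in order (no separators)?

452163

row 1, column 6 = 4 (sole candidate).
row 2, column 3 = 1 (sole candidate).
row 3, column 4 = 4 (sole candidate).
row 4, column 1 = 6 (sole candidate).
row 4, column 5 = 4 (sole candidate).
row 5, column 6 = 5 (sole candidate).
row 6, column 2 = 5: row 6 has {1,3,4}; col 2 has {1,2,3,4}; box has {1,3,4,6} → only 5 remains.
row 6, column 3 = 2: row 6 has {1,3,4,5}; col 3 has {1,3}; box has {1,3,5,6} → only 2 remains.
row 6, column 5 = 6: row 6 has {1,2,3,4,5}; col 5 has {1,3,4,5}; box has {1,2,3,4,5} → only 6 remains.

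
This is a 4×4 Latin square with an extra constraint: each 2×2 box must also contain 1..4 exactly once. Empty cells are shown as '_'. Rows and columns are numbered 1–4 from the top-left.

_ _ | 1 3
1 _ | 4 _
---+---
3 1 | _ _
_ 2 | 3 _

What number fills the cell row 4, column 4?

row 1, column 2 = 4: row 1 has {1,3}; col 2 has {1,2}; box has {1} → only 4 remains.
row 2, column 2 = 3: row 2 has {1,4}; col 2 has {1,2,4}; box has {1,4} → only 3 remains.
row 2, column 4 = 2: row 2 has {1,3,4}; col 4 has {3}; box has {1,3,4} → only 2 remains.
row 3, column 3 = 2: row 3 has {1,3}; col 3 has {1,3,4}; box has {3} → only 2 remains.
row 3, column 4 = 4: row 3 has {1,2,3}; col 4 has {2,3}; box has {2,3} → only 4 remains.
row 4, column 1 = 4: row 4 has {2,3}; col 1 has {1,3}; box has {1,2,3} → only 4 remains.
row 4, column 4 = 1: row 4 has {2,3,4}; col 4 has {2,3,4}; box has {2,3,4} → only 1 remains.

1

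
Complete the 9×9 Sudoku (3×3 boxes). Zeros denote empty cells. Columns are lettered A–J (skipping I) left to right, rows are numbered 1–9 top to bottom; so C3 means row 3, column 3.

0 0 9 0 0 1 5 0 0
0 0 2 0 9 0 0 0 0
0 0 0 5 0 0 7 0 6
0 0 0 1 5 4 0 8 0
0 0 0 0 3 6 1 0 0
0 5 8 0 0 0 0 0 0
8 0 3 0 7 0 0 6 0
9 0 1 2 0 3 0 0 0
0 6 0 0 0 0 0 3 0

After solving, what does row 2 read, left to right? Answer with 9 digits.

582697314

C3 = 4: row 3 has {5,6,7}; col 3 has {1,2,3,8,9}; box has {2,9} → only 4 remains.
C5 = 7: row 5 has {1,3,6}; col 3 has {1,2,3,4,8,9}; box has {5,8} → only 7 remains.
E6 = 2: row 6 has {5,8}; col 5 has {3,5,7,9}; box has {1,3,4,5,6} → only 2 remains.
C9 = 5: row 9 has {3,6}; col 3 has {1,2,3,4,7,8,9}; box has {1,3,6,8,9} → only 5 remains.
E3 = 8: row 3 has {4,5,6,7}; col 5 has {2,3,5,7,9}; box has {1,5,9} → only 8 remains.
F3 = 2: row 3 has {4,5,6,7,8}; col 6 has {1,3,4,6}; box has {1,5,8,9} → only 2 remains.
C4 = 6: row 4 has {1,4,5,8}; col 3 has {1,2,3,4,5,7,8,9}; box has {5,7,8} → only 6 remains.
F2 = 7: row 2 has {2,9}; col 6 has {1,2,3,4,6}; box has {1,2,5,8,9} → only 7 remains.
F6 = 9: row 6 has {2,5,8}; col 6 has {1,2,3,4,6,7}; box has {1,2,3,4,5,6} → only 9 remains.
F7 = 5: row 7 has {3,6,7,8}; col 6 has {1,2,3,4,6,7,9}; box has {2,3,7} → only 5 remains.
F9 = 8: row 9 has {3,5,6}; col 6 has {1,2,3,4,5,6,7,9}; box has {2,3,5,7} → only 8 remains.
D5 = 8: row 5 has {1,3,6,7}; col 4 has {1,2,5}; box has {1,2,3,4,5,6,9} → only 8 remains.
D6 = 7: row 6 has {2,5,8,9}; col 4 has {1,2,5,8}; box has {1,2,3,4,5,6,8,9} → only 7 remains.
H6 = 4: row 6 has {2,5,7,8,9}; col 8 has {3,6,8}; box has {1,8} → only 4 remains.
J6 = 3: row 6 has {2,4,5,7,8,9}; col 9 has {6}; box has {1,4,8} → only 3 remains.
H1 = 2: row 1 has {1,5,9}; col 8 has {3,4,6,8}; box has {5,6,7} → only 2 remains.
H2 = 1: row 2 has {2,7,9}; col 8 has {2,3,4,6,8}; box has {2,5,6,7} → only 1 remains.
H3 = 9: row 3 has {2,4,5,6,7,8}; col 8 has {1,2,3,4,6,8}; box has {1,2,5,6,7} → only 9 remains.
H5 = 5: row 5 has {1,3,6,7,8}; col 8 has {1,2,3,4,6,8,9}; box has {1,3,4,8} → only 5 remains.
A6 = 1: row 6 has {2,3,4,5,7,8,9}; col 1 has {8,9}; box has {5,6,7,8} → only 1 remains.
G6 = 6: row 6 has {1,2,3,4,5,7,8,9}; col 7 has {1,5,7}; box has {1,3,4,5,8} → only 6 remains.
H8 = 7: row 8 has {1,2,3,9}; col 8 has {1,2,3,4,5,6,8,9}; box has {3,6} → only 7 remains.
A3 = 3: row 3 has {2,4,5,6,7,8,9}; col 1 has {1,8,9}; box has {2,4,9} → only 3 remains.
B3 = 1: row 3 has {2,3,4,5,6,7,8,9}; col 2 has {5,6}; box has {2,3,4,9} → only 1 remains.
A4 = 2: row 4 has {1,4,5,6,8}; col 1 has {1,3,8,9}; box has {1,5,6,7,8} → only 2 remains.
G4 = 9: row 4 has {1,2,4,5,6,8}; col 7 has {1,5,6,7}; box has {1,3,4,5,6,8} → only 9 remains.
J4 = 7: row 4 has {1,2,4,5,6,8,9}; col 9 has {3,6}; box has {1,3,4,5,6,8,9} → only 7 remains.
A5 = 4: row 5 has {1,3,5,6,7,8}; col 1 has {1,2,3,8,9}; box has {1,2,5,6,7,8} → only 4 remains.
B5 = 9: row 5 has {1,3,4,5,6,7,8}; col 2 has {1,5,6}; box has {1,2,4,5,6,7,8} → only 9 remains.
J5 = 2: row 5 has {1,3,4,5,6,7,8,9}; col 9 has {3,6,7}; box has {1,3,4,5,6,7,8,9} → only 2 remains.
B8 = 4: row 8 has {1,2,3,7,9}; col 2 has {1,5,6,9}; box has {1,3,5,6,8,9} → only 4 remains.
E8 = 6: row 8 has {1,2,3,4,7,9}; col 5 has {2,3,5,7,8,9}; box has {2,3,5,7,8} → only 6 remains.
G8 = 8: row 8 has {1,2,3,4,6,7,9}; col 7 has {1,5,6,7,9}; box has {3,6,7} → only 8 remains.
J8 = 5: row 8 has {1,2,3,4,6,7,8,9}; col 9 has {2,3,6,7}; box has {3,6,7,8} → only 5 remains.
A9 = 7: row 9 has {3,5,6,8}; col 1 has {1,2,3,4,8,9}; box has {1,3,4,5,6,8,9} → only 7 remains.
A1 = 6: row 1 has {1,2,5,9}; col 1 has {1,2,3,4,7,8,9}; box has {1,2,3,4,9} → only 6 remains.
E1 = 4: row 1 has {1,2,5,6,9}; col 5 has {2,3,5,6,7,8,9}; box has {1,2,5,7,8,9} → only 4 remains.
J1 = 8: row 1 has {1,2,4,5,6,9}; col 9 has {2,3,5,6,7}; box has {1,2,5,6,7,9} → only 8 remains.
A2 = 5: row 2 has {1,2,7,9}; col 1 has {1,2,3,4,6,7,8,9}; box has {1,2,3,4,6,9} → only 5 remains.
B2 = 8: row 2 has {1,2,5,7,9}; col 2 has {1,4,5,6,9}; box has {1,2,3,4,5,6,9} → only 8 remains.
J2 = 4: row 2 has {1,2,5,7,8,9}; col 9 has {2,3,5,6,7,8}; box has {1,2,5,6,7,8,9} → only 4 remains.
B4 = 3: row 4 has {1,2,4,5,6,7,8,9}; col 2 has {1,4,5,6,8,9}; box has {1,2,4,5,6,7,8,9} → only 3 remains.
B7 = 2: row 7 has {3,5,6,7,8}; col 2 has {1,3,4,5,6,8,9}; box has {1,3,4,5,6,7,8,9} → only 2 remains.
G7 = 4: row 7 has {2,3,5,6,7,8}; col 7 has {1,5,6,7,8,9}; box has {3,5,6,7,8} → only 4 remains.
E9 = 1: row 9 has {3,5,6,7,8}; col 5 has {2,3,4,5,6,7,8,9}; box has {2,3,5,6,7,8} → only 1 remains.
G9 = 2: row 9 has {1,3,5,6,7,8}; col 7 has {1,4,5,6,7,8,9}; box has {3,4,5,6,7,8} → only 2 remains.
J9 = 9: row 9 has {1,2,3,5,6,7,8}; col 9 has {2,3,4,5,6,7,8}; box has {2,3,4,5,6,7,8} → only 9 remains.
B1 = 7: row 1 has {1,2,4,5,6,8,9}; col 2 has {1,2,3,4,5,6,8,9}; box has {1,2,3,4,5,6,8,9} → only 7 remains.
D1 = 3: row 1 has {1,2,4,5,6,7,8,9}; col 4 has {1,2,5,7,8}; box has {1,2,4,5,7,8,9} → only 3 remains.
D2 = 6: row 2 has {1,2,4,5,7,8,9}; col 4 has {1,2,3,5,7,8}; box has {1,2,3,4,5,7,8,9} → only 6 remains.
G2 = 3: row 2 has {1,2,4,5,6,7,8,9}; col 7 has {1,2,4,5,6,7,8,9}; box has {1,2,4,5,6,7,8,9} → only 3 remains.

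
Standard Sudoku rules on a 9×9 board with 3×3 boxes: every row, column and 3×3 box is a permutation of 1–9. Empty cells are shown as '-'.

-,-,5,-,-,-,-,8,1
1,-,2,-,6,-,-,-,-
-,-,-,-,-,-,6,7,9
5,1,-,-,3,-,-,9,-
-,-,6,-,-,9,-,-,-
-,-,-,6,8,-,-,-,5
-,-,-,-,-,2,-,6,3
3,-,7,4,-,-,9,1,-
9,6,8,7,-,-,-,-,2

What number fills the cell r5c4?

r2c9 = 4 (sole candidate).
r4c3 = 4 (sole candidate).
r4c4 = 2 (sole candidate).
r4c6 = 7 (sole candidate).
r4c7 = 8 (sole candidate).
r4c9 = 6 (sole candidate).
r5c9 = 7 (sole candidate).
r7c1 = 4 (sole candidate).
r7c2 = 5 (sole candidate).
r7c3 = 1 (sole candidate).
r7c5 = 9 (sole candidate).
r7c7 = 7 (sole candidate).
r8c2 = 2 (sole candidate).
r8c5 = 5 (sole candidate).
r8c9 = 8 (sole candidate).
r9c5 = 1 (sole candidate).
r9c6 = 3 (sole candidate).
r1c6 = 4 (sole candidate).
r3c1 = 8 (sole candidate).
r3c3 = 3 (sole candidate).
r3c5 = 2 (sole candidate).
r5c1 = 2 (sole candidate).
r5c5 = 4 (sole candidate).
r5c8 = 3 (sole candidate).
r6c1 = 7 (sole candidate).
r6c3 = 9 (sole candidate).
r6c6 = 1 (sole candidate).
r7c4 = 8 (sole candidate).
r8c6 = 6 (sole candidate).
r1c1 = 6 (sole candidate).
r1c5 = 7 (sole candidate).
r2c8 = 5 (sole candidate).
r3c2 = 4 (sole candidate).
r3c6 = 5 (sole candidate).
r5c2 = 8 (sole candidate).
r5c4 = 5: row 5 has {2,3,4,6,7,8,9}; col 4 has {2,4,6,7,8}; box has {1,2,3,4,6,7,8,9} → only 5 remains.

5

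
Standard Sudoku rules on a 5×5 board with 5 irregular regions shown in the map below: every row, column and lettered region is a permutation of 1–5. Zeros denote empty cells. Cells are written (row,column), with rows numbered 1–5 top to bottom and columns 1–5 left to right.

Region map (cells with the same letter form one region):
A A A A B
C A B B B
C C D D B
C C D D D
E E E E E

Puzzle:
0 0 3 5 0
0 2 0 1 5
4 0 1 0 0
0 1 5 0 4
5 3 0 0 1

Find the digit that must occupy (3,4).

2

(1,1) = 1: row 1 has {3,5}; col 1 has {4,5}; region has {2,3,5} → only 1 remains.
(1,2) = 4: row 1 has {1,3,5}; col 2 has {1,2,3}; region has {1,2,3,5} → only 4 remains.
(1,5) = 2: row 1 has {1,3,4,5}; col 5 has {1,4,5}; region has {1,5} → only 2 remains.
(2,1) = 3: row 2 has {1,2,5}; col 1 has {1,4,5}; region has {1,4} → only 3 remains.
(2,3) = 4: row 2 has {1,2,3,5}; col 3 has {1,3,5}; region has {1,2,5} → only 4 remains.
(3,2) = 5: row 3 has {1,4}; col 2 has {1,2,3,4}; region has {1,3,4} → only 5 remains.
(3,5) = 3: row 3 has {1,4,5}; col 5 has {1,2,4,5}; region has {1,2,4,5} → only 3 remains.
(4,1) = 2: row 4 has {1,4,5}; col 1 has {1,3,4,5}; region has {1,3,4,5} → only 2 remains.
(4,4) = 3: row 4 has {1,2,4,5}; col 4 has {1,5}; region has {1,4,5} → only 3 remains.
(5,3) = 2: row 5 has {1,3,5}; col 3 has {1,3,4,5}; region has {1,3,5} → only 2 remains.
(5,4) = 4: row 5 has {1,2,3,5}; col 4 has {1,3,5}; region has {1,2,3,5} → only 4 remains.
(3,4) = 2: row 3 has {1,3,4,5}; col 4 has {1,3,4,5}; region has {1,3,4,5} → only 2 remains.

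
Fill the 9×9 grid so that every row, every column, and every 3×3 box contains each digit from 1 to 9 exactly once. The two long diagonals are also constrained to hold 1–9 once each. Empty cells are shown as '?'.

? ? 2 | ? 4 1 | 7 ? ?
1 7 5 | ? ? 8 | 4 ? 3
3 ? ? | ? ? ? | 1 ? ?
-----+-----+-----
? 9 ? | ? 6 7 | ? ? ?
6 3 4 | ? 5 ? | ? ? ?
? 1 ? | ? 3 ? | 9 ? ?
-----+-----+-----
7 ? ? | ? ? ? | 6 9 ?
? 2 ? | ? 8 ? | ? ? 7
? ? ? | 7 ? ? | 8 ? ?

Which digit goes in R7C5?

1

R2C8 = 6: row 2 has {1,3,4,5,7,8}; col 8 has {9}; box has {1,3,4,7}; anti-diagonal has {1,2,5,7} → only 6 remains.
R4C3 = 8: row 4 has {6,7,9}; col 3 has {2,4,5}; box has {1,3,4,6,9} → only 8 remains.
R5C7 = 2: row 5 has {3,4,5,6}; col 7 has {1,4,6,7,8,9}; box has {9} → only 2 remains.
R6C3 = 7: row 6 has {1,3,9}; col 3 has {2,4,5,8}; box has {1,3,4,6,8,9} → only 7 remains.
R7C3 = 3: row 7 has {6,7,9}; col 3 has {2,4,5,7,8}; box has {2,7}; anti-diagonal has {1,2,5,6,7} → only 3 remains.
R3C3 = 9: row 3 has {1,3}; col 3 has {2,3,4,5,7,8}; box has {1,2,3,5,7}; main diagonal has {5,6,7} → only 9 remains.
R5C6 = 9: row 5 has {2,3,4,5,6}; col 6 has {1,7,8}; box has {3,5,6,7} → only 9 remains.
R1C1 = 8: row 1 has {1,2,4,7}; col 1 has {1,3,6,7}; box has {1,2,3,5,7,9}; main diagonal has {5,6,7,9} → only 8 remains.
R1C2 = 6: row 1 has {1,2,4,7,8}; col 2 has {1,2,3,7,9}; box has {1,2,3,5,7,8,9} → only 6 remains.
R1C8 = 5: row 1 has {1,2,4,6,7,8}; col 8 has {6,9}; box has {1,3,4,6,7} → only 5 remains.
R1C9 = 9: row 1 has {1,2,4,5,6,7,8}; col 9 has {3,7}; box has {1,3,4,5,6,7}; anti-diagonal has {1,2,3,5,6,7} → only 9 remains.
R3C2 = 4: row 3 has {1,3,9}; col 2 has {1,2,3,6,7,9}; box has {1,2,3,5,6,7,8,9} → only 4 remains.
R9C1 = 4: row 9 has {7,8}; col 1 has {1,3,6,7,8}; box has {2,3,7}; anti-diagonal has {1,2,3,5,6,7,9} → only 4 remains.
R9C2 = 5: row 9 has {4,7,8}; col 2 has {1,2,3,4,6,7,9}; box has {2,3,4,7} → only 5 remains.
R1C4 = 3: row 1 has {1,2,4,5,6,7,8,9}; col 4 has {7}; box has {1,4,8} → only 3 remains.
R6C4 = 8: row 6 has {1,3,7,9}; col 4 has {3,7}; box has {3,5,6,7,9}; anti-diagonal has {1,2,3,4,5,6,7,9} → only 8 remains.
R6C8 = 4: row 6 has {1,3,7,8,9}; col 8 has {5,6,9}; box has {2,9} → only 4 remains.
R7C2 = 8: row 7 has {3,6,7,9}; col 2 has {1,2,3,4,5,6,7,9}; box has {2,3,4,5,7} → only 8 remains.
R8C1 = 9: row 8 has {2,7,8}; col 1 has {1,3,4,6,7,8}; box has {2,3,4,5,7,8} → only 9 remains.
R5C4 = 1: row 5 has {2,3,4,5,6,9}; col 4 has {3,7,8}; box has {3,5,6,7,8,9} → only 1 remains.
R5C9 = 8: row 5 has {1,2,3,4,5,6,9}; col 9 has {3,7,9}; box has {2,4,9} → only 8 remains.
R6C6 = 2: row 6 has {1,3,4,7,8,9}; col 6 has {1,7,8,9}; box has {1,3,5,6,7,8,9}; main diagonal has {5,6,7,8,9} → only 2 remains.
R9C9 = 1: row 9 has {4,5,7,8}; col 9 has {3,7,8,9}; box has {6,7,8,9}; main diagonal has {2,5,6,7,8,9} → only 1 remains.
R3C9 = 2: row 3 has {1,3,4,9}; col 9 has {1,3,7,8,9}; box has {1,3,4,5,6,7,9} → only 2 remains.
R4C4 = 4: row 4 has {6,7,8,9}; col 4 has {1,3,7,8}; box has {1,2,3,5,6,7,8,9}; main diagonal has {1,2,5,6,7,8,9} → only 4 remains.
R4C9 = 5: row 4 has {4,6,7,8,9}; col 9 has {1,2,3,7,8,9}; box has {2,4,8,9} → only 5 remains.
R5C8 = 7: row 5 has {1,2,3,4,5,6,8,9}; col 8 has {4,5,6,9}; box has {2,4,5,8,9} → only 7 remains.
R6C1 = 5: row 6 has {1,2,3,4,7,8,9}; col 1 has {1,3,4,6,7,8,9}; box has {1,3,4,6,7,8,9} → only 5 remains.
R6C9 = 6: row 6 has {1,2,3,4,5,7,8,9}; col 9 has {1,2,3,5,7,8,9}; box has {2,4,5,7,8,9} → only 6 remains.
R7C9 = 4: row 7 has {3,6,7,8,9}; col 9 has {1,2,3,5,6,7,8,9}; box has {1,6,7,8,9} → only 4 remains.
R8C8 = 3: row 8 has {2,7,8,9}; col 8 has {4,5,6,7,9}; box has {1,4,6,7,8,9}; main diagonal has {1,2,4,5,6,7,8,9} → only 3 remains.
R9C3 = 6: row 9 has {1,4,5,7,8}; col 3 has {2,3,4,5,7,8,9}; box has {2,3,4,5,7,8,9} → only 6 remains.
R9C6 = 3: row 9 has {1,4,5,6,7,8}; col 6 has {1,2,7,8,9}; box has {7,8} → only 3 remains.
R9C8 = 2: row 9 has {1,3,4,5,6,7,8}; col 8 has {3,4,5,6,7,9}; box has {1,3,4,6,7,8,9} → only 2 remains.
R3C5 = 7: row 3 has {1,2,3,4,9}; col 5 has {3,4,5,6,8}; box has {1,3,4,8} → only 7 remains.
R3C8 = 8: row 3 has {1,2,3,4,7,9}; col 8 has {2,3,4,5,6,7,9}; box has {1,2,3,4,5,6,7,9} → only 8 remains.
R4C1 = 2: row 4 has {4,5,6,7,8,9}; col 1 has {1,3,4,5,6,7,8,9}; box has {1,3,4,5,6,7,8,9} → only 2 remains.
R4C7 = 3: row 4 has {2,4,5,6,7,8,9}; col 7 has {1,2,4,6,7,8,9}; box has {2,4,5,6,7,8,9} → only 3 remains.
R4C8 = 1: row 4 has {2,3,4,5,6,7,8,9}; col 8 has {2,3,4,5,6,7,8,9}; box has {2,3,4,5,6,7,8,9} → only 1 remains.
R7C6 = 5: row 7 has {3,4,6,7,8,9}; col 6 has {1,2,3,7,8,9}; box has {3,7,8} → only 5 remains.
R8C3 = 1: row 8 has {2,3,7,8,9}; col 3 has {2,3,4,5,6,7,8,9}; box has {2,3,4,5,6,7,8,9} → only 1 remains.
R8C4 = 6: row 8 has {1,2,3,7,8,9}; col 4 has {1,3,4,7,8}; box has {3,5,7,8} → only 6 remains.
R8C6 = 4: row 8 has {1,2,3,6,7,8,9}; col 6 has {1,2,3,5,7,8,9}; box has {3,5,6,7,8} → only 4 remains.
R8C7 = 5: row 8 has {1,2,3,4,6,7,8,9}; col 7 has {1,2,3,4,6,7,8,9}; box has {1,2,3,4,6,7,8,9} → only 5 remains.
R9C5 = 9: row 9 has {1,2,3,4,5,6,7,8}; col 5 has {3,4,5,6,7,8}; box has {3,4,5,6,7,8} → only 9 remains.
R2C5 = 2: row 2 has {1,3,4,5,6,7,8}; col 5 has {3,4,5,6,7,8,9}; box has {1,3,4,7,8} → only 2 remains.
R3C4 = 5: row 3 has {1,2,3,4,7,8,9}; col 4 has {1,3,4,6,7,8}; box has {1,2,3,4,7,8} → only 5 remains.
R3C6 = 6: row 3 has {1,2,3,4,5,7,8,9}; col 6 has {1,2,3,4,5,7,8,9}; box has {1,2,3,4,5,7,8} → only 6 remains.
R7C4 = 2: row 7 has {3,4,5,6,7,8,9}; col 4 has {1,3,4,5,6,7,8}; box has {3,4,5,6,7,8,9} → only 2 remains.
R7C5 = 1: row 7 has {2,3,4,5,6,7,8,9}; col 5 has {2,3,4,5,6,7,8,9}; box has {2,3,4,5,6,7,8,9} → only 1 remains.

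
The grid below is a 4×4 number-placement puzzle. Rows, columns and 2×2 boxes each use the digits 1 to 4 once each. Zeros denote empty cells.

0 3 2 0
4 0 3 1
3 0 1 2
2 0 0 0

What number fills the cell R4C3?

R1C1 = 1: row 1 has {2,3}; col 1 has {2,3,4}; box has {3,4} → only 1 remains.
R1C4 = 4: row 1 has {1,2,3}; col 4 has {1,2}; box has {1,2,3} → only 4 remains.
R2C2 = 2: row 2 has {1,3,4}; col 2 has {3}; box has {1,3,4} → only 2 remains.
R3C2 = 4: row 3 has {1,2,3}; col 2 has {2,3}; box has {2,3} → only 4 remains.
R4C2 = 1: row 4 has {2}; col 2 has {2,3,4}; box has {2,3,4} → only 1 remains.
R4C3 = 4: row 4 has {1,2}; col 3 has {1,2,3}; box has {1,2} → only 4 remains.

4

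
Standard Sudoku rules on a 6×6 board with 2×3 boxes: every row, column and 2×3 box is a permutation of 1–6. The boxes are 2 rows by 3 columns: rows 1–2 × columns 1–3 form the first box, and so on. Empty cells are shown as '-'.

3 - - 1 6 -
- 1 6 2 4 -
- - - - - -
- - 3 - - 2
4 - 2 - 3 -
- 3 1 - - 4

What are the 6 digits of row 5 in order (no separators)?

R1C6 = 5: row 1 has {1,3,6}; col 6 has {2,4}; box has {1,2,4,6} → only 5 remains.
R2C1 = 5: row 2 has {1,2,4,6}; col 1 has {3,4}; box has {1,3,6} → only 5 remains.
R2C6 = 3: row 2 has {1,2,4,5,6}; col 6 has {2,4,5}; box has {1,2,4,5,6} → only 3 remains.
R6C1 = 6: row 6 has {1,3,4}; col 1 has {3,4,5}; box has {1,2,3,4} → only 6 remains.
R6C4 = 5: row 6 has {1,3,4,6}; col 4 has {1,2}; box has {3,4} → only 5 remains.
R6C5 = 2: row 6 has {1,3,4,5,6}; col 5 has {3,4,6}; box has {3,4,5} → only 2 remains.
R1C3 = 4: row 1 has {1,3,5,6}; col 3 has {1,2,3,6}; box has {1,3,5,6} → only 4 remains.
R3C3 = 5: row 3 has {}; col 3 has {1,2,3,4,6}; box has {3} → only 5 remains.
R3C5 = 1: row 3 has {5}; col 5 has {2,3,4,6}; box has {2} → only 1 remains.
R3C6 = 6: row 3 has {1,5}; col 6 has {2,3,4,5}; box has {1,2} → only 6 remains.
R4C1 = 1: row 4 has {2,3}; col 1 has {3,4,5,6}; box has {3,5} → only 1 remains.
R4C4 = 4: row 4 has {1,2,3}; col 4 has {1,2,5}; box has {1,2,6} → only 4 remains.
R4C5 = 5: row 4 has {1,2,3,4}; col 5 has {1,2,3,4,6}; box has {1,2,4,6} → only 5 remains.
R5C2 = 5: row 5 has {2,3,4}; col 2 has {1,3}; box has {1,2,3,4,6} → only 5 remains.
R5C4 = 6: row 5 has {2,3,4,5}; col 4 has {1,2,4,5}; box has {2,3,4,5} → only 6 remains.
R5C6 = 1: row 5 has {2,3,4,5,6}; col 6 has {2,3,4,5,6}; box has {2,3,4,5,6} → only 1 remains.

452631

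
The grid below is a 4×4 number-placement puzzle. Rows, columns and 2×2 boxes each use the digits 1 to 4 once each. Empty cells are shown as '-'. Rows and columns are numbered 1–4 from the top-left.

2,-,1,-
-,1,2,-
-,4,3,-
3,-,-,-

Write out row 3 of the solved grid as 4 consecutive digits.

1432

r1c2 = 3 (sole candidate).
r1c4 = 4 (sole candidate).
r2c1 = 4 (sole candidate).
r2c4 = 3 (sole candidate).
r3c1 = 1: row 3 has {3,4}; col 1 has {2,3,4}; box has {3,4} → only 1 remains.
r3c4 = 2: row 3 has {1,3,4}; col 4 has {3,4}; box has {3} → only 2 remains.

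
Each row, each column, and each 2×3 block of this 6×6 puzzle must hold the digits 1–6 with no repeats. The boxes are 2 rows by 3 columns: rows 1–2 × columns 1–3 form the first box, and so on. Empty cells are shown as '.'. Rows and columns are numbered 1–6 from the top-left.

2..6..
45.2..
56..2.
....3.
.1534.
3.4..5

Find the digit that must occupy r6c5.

6

r1c2 = 3: row 1 has {2,6}; col 2 has {1,5,6}; box has {2,4,5} → only 3 remains.
r1c3 = 1: row 1 has {2,3,6}; col 3 has {4,5}; box has {2,3,4,5} → only 1 remains.
r1c5 = 5: row 1 has {1,2,3,6}; col 5 has {2,3,4}; box has {2,6} → only 5 remains.
r1c6 = 4: row 1 has {1,2,3,5,6}; col 6 has {5}; box has {2,5,6} → only 4 remains.
r2c3 = 6: row 2 has {2,4,5}; col 3 has {1,4,5}; box has {1,2,3,4,5} → only 6 remains.
r2c5 = 1: row 2 has {2,4,5,6}; col 5 has {2,3,4,5}; box has {2,4,5,6} → only 1 remains.
r2c6 = 3: row 2 has {1,2,4,5,6}; col 6 has {4,5}; box has {1,2,4,5,6} → only 3 remains.
r3c3 = 3: row 3 has {2,5,6}; col 3 has {1,4,5,6}; box has {5,6} → only 3 remains.
r3c6 = 1: row 3 has {2,3,5,6}; col 6 has {3,4,5}; box has {2,3} → only 1 remains.
r4c1 = 1: row 4 has {3}; col 1 has {2,3,4,5}; box has {3,5,6} → only 1 remains.
r4c3 = 2: row 4 has {1,3}; col 3 has {1,3,4,5,6}; box has {1,3,5,6} → only 2 remains.
r4c6 = 6: row 4 has {1,2,3}; col 6 has {1,3,4,5}; box has {1,2,3} → only 6 remains.
r5c1 = 6: row 5 has {1,3,4,5}; col 1 has {1,2,3,4,5}; box has {1,3,4,5} → only 6 remains.
r5c6 = 2: row 5 has {1,3,4,5,6}; col 6 has {1,3,4,5,6}; box has {3,4,5} → only 2 remains.
r6c2 = 2: row 6 has {3,4,5}; col 2 has {1,3,5,6}; box has {1,3,4,5,6} → only 2 remains.
r6c4 = 1: row 6 has {2,3,4,5}; col 4 has {2,3,6}; box has {2,3,4,5} → only 1 remains.
r6c5 = 6: row 6 has {1,2,3,4,5}; col 5 has {1,2,3,4,5}; box has {1,2,3,4,5} → only 6 remains.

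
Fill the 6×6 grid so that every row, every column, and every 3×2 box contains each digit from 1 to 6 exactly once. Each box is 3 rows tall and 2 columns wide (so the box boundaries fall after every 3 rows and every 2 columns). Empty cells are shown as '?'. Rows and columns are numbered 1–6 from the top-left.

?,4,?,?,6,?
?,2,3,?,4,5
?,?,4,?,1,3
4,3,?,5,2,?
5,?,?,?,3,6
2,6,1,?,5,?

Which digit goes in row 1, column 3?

row 1, column 6 = 2 (sole candidate).
row 3, column 1 = 6 (sole candidate).
row 3, column 2 = 5 (sole candidate).
row 3, column 4 = 2 (sole candidate).
row 4, column 3 = 6 (sole candidate).
row 4, column 6 = 1 (sole candidate).
row 5, column 2 = 1 (sole candidate).
row 5, column 3 = 2 (sole candidate).
row 5, column 4 = 4 (sole candidate).
row 6, column 4 = 3 (sole candidate).
row 6, column 6 = 4 (sole candidate).
row 1, column 3 = 5: row 1 has {2,4,6}; col 3 has {1,2,3,4,6}; box has {2,3,4} → only 5 remains.

5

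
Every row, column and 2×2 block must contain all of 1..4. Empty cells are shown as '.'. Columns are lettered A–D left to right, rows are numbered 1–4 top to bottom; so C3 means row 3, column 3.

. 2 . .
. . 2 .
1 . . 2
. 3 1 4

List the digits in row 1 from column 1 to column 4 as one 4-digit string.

3241

B3 = 4: row 3 has {1,2}; col 2 has {2,3}; box has {1,3} → only 4 remains.
C3 = 3: row 3 has {1,2,4}; col 3 has {1,2}; box has {1,2,4} → only 3 remains.
A4 = 2: row 4 has {1,3,4}; col 1 has {1}; box has {1,3,4} → only 2 remains.
C1 = 4: row 1 has {2}; col 3 has {1,2,3}; box has {2} → only 4 remains.
B2 = 1: row 2 has {2}; col 2 has {2,3,4}; box has {2} → only 1 remains.
D2 = 3: row 2 has {1,2}; col 4 has {2,4}; box has {2,4} → only 3 remains.
A1 = 3: row 1 has {2,4}; col 1 has {1,2}; box has {1,2} → only 3 remains.
D1 = 1: row 1 has {2,3,4}; col 4 has {2,3,4}; box has {2,3,4} → only 1 remains.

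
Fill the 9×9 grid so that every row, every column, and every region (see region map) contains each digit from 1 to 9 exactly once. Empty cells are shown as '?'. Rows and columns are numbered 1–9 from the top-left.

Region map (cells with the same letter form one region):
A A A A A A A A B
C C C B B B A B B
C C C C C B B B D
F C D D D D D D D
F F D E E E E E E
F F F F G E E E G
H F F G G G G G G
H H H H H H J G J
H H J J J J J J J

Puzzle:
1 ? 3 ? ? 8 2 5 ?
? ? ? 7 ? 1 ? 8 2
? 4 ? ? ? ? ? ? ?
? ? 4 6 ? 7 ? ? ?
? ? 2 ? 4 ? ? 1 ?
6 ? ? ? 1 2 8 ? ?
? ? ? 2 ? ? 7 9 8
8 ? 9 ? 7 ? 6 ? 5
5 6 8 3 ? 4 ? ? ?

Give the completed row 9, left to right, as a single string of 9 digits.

r4c8 = 3: row 4 has {4,6,7}; col 8 has {1,5,8,9}; region has {2,4,6,7} → only 3 remains.
r6c8 = 7: row 6 has {1,2,6,8}; col 8 has {1,3,5,8,9}; region has {1,2,4,8} → only 7 remains.
r8c6 = 3: row 8 has {5,6,7,8,9}; col 6 has {1,2,4,7,8}; region has {5,6,7,8,9} → only 3 remains.
r8c8 = 4: row 8 has {3,5,6,7,8,9}; col 8 has {1,3,5,7,8,9}; region has {1,2,7,8,9} → only 4 remains.
r9c8 = 2: row 9 has {3,4,5,6,8}; col 8 has {1,3,4,5,7,8,9}; region has {3,4,5,6,8} → only 2 remains.
r3c8 = 6: row 3 has {4}; col 8 has {1,2,3,4,5,7,8,9}; region has {1,2,7,8} → only 6 remains.
r6c3 = 5: row 6 has {1,2,6,7,8}; col 3 has {2,3,4,8,9}; region has {6} → only 5 remains.
r6c9 = 3: row 6 has {1,2,5,6,7,8}; col 9 has {2,5,8}; region has {1,2,4,7,8,9} → only 3 remains.
r7c1 = 4: row 7 has {2,7,8,9}; col 1 has {1,5,6,8}; region has {3,5,6,7,8,9} → only 4 remains.
r7c3 = 1: row 7 has {2,4,7,8,9}; col 3 has {2,3,4,5,8,9}; region has {5,6} → only 1 remains.
r8c4 = 1: row 8 has {3,4,5,6,7,8,9}; col 4 has {2,3,6,7}; region has {3,4,5,6,7,8,9} → only 1 remains.
r9c5 = 9: row 9 has {2,3,4,5,6,8}; col 5 has {1,4,7}; region has {2,3,4,5,6,8} → only 9 remains.
r9c7 = 1: row 9 has {2,3,4,5,6,8,9}; col 7 has {2,6,7,8}; region has {2,3,4,5,6,8,9} → only 1 remains.
r9c9 = 7: row 9 has {1,2,3,4,5,6,8,9}; col 9 has {2,3,5,8}; region has {1,2,3,4,5,6,8,9} → only 7 remains.

568394127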